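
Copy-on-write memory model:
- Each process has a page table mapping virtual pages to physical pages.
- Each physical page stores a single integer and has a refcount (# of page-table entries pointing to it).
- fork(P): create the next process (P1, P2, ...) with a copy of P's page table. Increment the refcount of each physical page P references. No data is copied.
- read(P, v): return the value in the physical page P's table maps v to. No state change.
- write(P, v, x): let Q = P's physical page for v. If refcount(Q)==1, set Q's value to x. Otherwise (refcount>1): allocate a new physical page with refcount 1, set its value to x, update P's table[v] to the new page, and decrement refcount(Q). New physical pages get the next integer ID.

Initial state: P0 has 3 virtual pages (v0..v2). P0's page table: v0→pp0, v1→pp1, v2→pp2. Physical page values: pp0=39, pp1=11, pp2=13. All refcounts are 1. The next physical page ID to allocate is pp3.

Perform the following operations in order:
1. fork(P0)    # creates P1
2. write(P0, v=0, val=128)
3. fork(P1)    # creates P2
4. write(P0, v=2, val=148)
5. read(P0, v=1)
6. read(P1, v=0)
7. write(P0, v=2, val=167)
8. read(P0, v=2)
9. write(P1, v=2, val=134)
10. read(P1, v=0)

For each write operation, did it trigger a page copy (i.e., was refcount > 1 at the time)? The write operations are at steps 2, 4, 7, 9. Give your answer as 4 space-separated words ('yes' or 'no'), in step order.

Op 1: fork(P0) -> P1. 3 ppages; refcounts: pp0:2 pp1:2 pp2:2
Op 2: write(P0, v0, 128). refcount(pp0)=2>1 -> COPY to pp3. 4 ppages; refcounts: pp0:1 pp1:2 pp2:2 pp3:1
Op 3: fork(P1) -> P2. 4 ppages; refcounts: pp0:2 pp1:3 pp2:3 pp3:1
Op 4: write(P0, v2, 148). refcount(pp2)=3>1 -> COPY to pp4. 5 ppages; refcounts: pp0:2 pp1:3 pp2:2 pp3:1 pp4:1
Op 5: read(P0, v1) -> 11. No state change.
Op 6: read(P1, v0) -> 39. No state change.
Op 7: write(P0, v2, 167). refcount(pp4)=1 -> write in place. 5 ppages; refcounts: pp0:2 pp1:3 pp2:2 pp3:1 pp4:1
Op 8: read(P0, v2) -> 167. No state change.
Op 9: write(P1, v2, 134). refcount(pp2)=2>1 -> COPY to pp5. 6 ppages; refcounts: pp0:2 pp1:3 pp2:1 pp3:1 pp4:1 pp5:1
Op 10: read(P1, v0) -> 39. No state change.

yes yes no yes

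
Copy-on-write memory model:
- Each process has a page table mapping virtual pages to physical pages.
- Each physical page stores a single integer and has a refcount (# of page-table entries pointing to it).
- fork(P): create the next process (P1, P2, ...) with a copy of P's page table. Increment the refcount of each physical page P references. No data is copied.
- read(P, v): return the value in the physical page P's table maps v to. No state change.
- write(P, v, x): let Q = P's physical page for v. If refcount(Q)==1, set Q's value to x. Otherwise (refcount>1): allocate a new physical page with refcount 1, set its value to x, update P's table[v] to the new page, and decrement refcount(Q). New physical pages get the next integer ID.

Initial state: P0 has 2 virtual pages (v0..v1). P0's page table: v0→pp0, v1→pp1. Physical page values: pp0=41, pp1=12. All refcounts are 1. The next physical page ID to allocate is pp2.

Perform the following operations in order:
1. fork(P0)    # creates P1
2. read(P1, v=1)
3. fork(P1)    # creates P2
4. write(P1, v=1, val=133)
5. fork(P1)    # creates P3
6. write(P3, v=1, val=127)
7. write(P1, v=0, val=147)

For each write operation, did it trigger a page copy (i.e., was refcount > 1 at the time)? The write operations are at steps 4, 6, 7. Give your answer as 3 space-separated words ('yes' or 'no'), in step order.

Op 1: fork(P0) -> P1. 2 ppages; refcounts: pp0:2 pp1:2
Op 2: read(P1, v1) -> 12. No state change.
Op 3: fork(P1) -> P2. 2 ppages; refcounts: pp0:3 pp1:3
Op 4: write(P1, v1, 133). refcount(pp1)=3>1 -> COPY to pp2. 3 ppages; refcounts: pp0:3 pp1:2 pp2:1
Op 5: fork(P1) -> P3. 3 ppages; refcounts: pp0:4 pp1:2 pp2:2
Op 6: write(P3, v1, 127). refcount(pp2)=2>1 -> COPY to pp3. 4 ppages; refcounts: pp0:4 pp1:2 pp2:1 pp3:1
Op 7: write(P1, v0, 147). refcount(pp0)=4>1 -> COPY to pp4. 5 ppages; refcounts: pp0:3 pp1:2 pp2:1 pp3:1 pp4:1

yes yes yes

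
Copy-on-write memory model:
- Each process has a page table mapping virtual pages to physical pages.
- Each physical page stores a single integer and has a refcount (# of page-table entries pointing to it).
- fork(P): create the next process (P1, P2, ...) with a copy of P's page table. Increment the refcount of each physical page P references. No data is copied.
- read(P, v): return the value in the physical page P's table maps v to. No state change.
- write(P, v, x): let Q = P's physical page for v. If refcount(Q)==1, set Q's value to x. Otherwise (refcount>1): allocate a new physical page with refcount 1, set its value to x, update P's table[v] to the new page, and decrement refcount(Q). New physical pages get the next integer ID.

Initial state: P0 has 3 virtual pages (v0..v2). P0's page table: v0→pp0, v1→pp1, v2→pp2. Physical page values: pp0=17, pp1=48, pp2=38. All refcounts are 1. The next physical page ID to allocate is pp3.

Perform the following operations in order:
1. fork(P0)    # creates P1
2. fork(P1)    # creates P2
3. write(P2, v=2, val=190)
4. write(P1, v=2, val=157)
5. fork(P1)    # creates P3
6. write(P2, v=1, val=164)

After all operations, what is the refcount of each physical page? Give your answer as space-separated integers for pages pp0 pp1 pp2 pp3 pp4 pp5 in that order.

Op 1: fork(P0) -> P1. 3 ppages; refcounts: pp0:2 pp1:2 pp2:2
Op 2: fork(P1) -> P2. 3 ppages; refcounts: pp0:3 pp1:3 pp2:3
Op 3: write(P2, v2, 190). refcount(pp2)=3>1 -> COPY to pp3. 4 ppages; refcounts: pp0:3 pp1:3 pp2:2 pp3:1
Op 4: write(P1, v2, 157). refcount(pp2)=2>1 -> COPY to pp4. 5 ppages; refcounts: pp0:3 pp1:3 pp2:1 pp3:1 pp4:1
Op 5: fork(P1) -> P3. 5 ppages; refcounts: pp0:4 pp1:4 pp2:1 pp3:1 pp4:2
Op 6: write(P2, v1, 164). refcount(pp1)=4>1 -> COPY to pp5. 6 ppages; refcounts: pp0:4 pp1:3 pp2:1 pp3:1 pp4:2 pp5:1

Answer: 4 3 1 1 2 1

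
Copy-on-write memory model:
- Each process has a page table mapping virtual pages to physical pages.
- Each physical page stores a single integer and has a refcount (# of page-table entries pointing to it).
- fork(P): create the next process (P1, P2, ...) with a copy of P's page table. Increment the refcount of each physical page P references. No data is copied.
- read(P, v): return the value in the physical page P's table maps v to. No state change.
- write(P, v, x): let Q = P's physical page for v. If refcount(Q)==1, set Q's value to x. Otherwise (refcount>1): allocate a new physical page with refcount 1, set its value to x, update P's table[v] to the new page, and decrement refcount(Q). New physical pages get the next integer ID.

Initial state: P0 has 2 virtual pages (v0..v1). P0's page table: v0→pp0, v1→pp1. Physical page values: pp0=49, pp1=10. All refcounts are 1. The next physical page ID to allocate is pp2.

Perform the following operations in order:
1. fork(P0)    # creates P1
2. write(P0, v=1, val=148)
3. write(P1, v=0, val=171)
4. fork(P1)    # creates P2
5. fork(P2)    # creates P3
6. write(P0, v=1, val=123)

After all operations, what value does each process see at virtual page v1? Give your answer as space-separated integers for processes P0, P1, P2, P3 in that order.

Answer: 123 10 10 10

Derivation:
Op 1: fork(P0) -> P1. 2 ppages; refcounts: pp0:2 pp1:2
Op 2: write(P0, v1, 148). refcount(pp1)=2>1 -> COPY to pp2. 3 ppages; refcounts: pp0:2 pp1:1 pp2:1
Op 3: write(P1, v0, 171). refcount(pp0)=2>1 -> COPY to pp3. 4 ppages; refcounts: pp0:1 pp1:1 pp2:1 pp3:1
Op 4: fork(P1) -> P2. 4 ppages; refcounts: pp0:1 pp1:2 pp2:1 pp3:2
Op 5: fork(P2) -> P3. 4 ppages; refcounts: pp0:1 pp1:3 pp2:1 pp3:3
Op 6: write(P0, v1, 123). refcount(pp2)=1 -> write in place. 4 ppages; refcounts: pp0:1 pp1:3 pp2:1 pp3:3
P0: v1 -> pp2 = 123
P1: v1 -> pp1 = 10
P2: v1 -> pp1 = 10
P3: v1 -> pp1 = 10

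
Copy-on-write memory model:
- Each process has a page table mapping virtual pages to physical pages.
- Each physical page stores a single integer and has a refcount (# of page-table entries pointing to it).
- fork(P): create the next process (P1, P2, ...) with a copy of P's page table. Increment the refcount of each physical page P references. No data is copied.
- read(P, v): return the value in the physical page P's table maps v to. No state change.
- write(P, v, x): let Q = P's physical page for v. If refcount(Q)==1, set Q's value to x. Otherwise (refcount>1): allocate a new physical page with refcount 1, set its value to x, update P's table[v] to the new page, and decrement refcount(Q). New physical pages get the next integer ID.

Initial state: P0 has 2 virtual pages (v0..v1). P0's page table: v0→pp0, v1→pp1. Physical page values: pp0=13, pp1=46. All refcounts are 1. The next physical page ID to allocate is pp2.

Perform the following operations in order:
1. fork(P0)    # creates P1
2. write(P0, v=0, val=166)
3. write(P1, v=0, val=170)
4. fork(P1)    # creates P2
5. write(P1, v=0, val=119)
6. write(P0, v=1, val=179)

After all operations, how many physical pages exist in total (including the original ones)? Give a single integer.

Op 1: fork(P0) -> P1. 2 ppages; refcounts: pp0:2 pp1:2
Op 2: write(P0, v0, 166). refcount(pp0)=2>1 -> COPY to pp2. 3 ppages; refcounts: pp0:1 pp1:2 pp2:1
Op 3: write(P1, v0, 170). refcount(pp0)=1 -> write in place. 3 ppages; refcounts: pp0:1 pp1:2 pp2:1
Op 4: fork(P1) -> P2. 3 ppages; refcounts: pp0:2 pp1:3 pp2:1
Op 5: write(P1, v0, 119). refcount(pp0)=2>1 -> COPY to pp3. 4 ppages; refcounts: pp0:1 pp1:3 pp2:1 pp3:1
Op 6: write(P0, v1, 179). refcount(pp1)=3>1 -> COPY to pp4. 5 ppages; refcounts: pp0:1 pp1:2 pp2:1 pp3:1 pp4:1

Answer: 5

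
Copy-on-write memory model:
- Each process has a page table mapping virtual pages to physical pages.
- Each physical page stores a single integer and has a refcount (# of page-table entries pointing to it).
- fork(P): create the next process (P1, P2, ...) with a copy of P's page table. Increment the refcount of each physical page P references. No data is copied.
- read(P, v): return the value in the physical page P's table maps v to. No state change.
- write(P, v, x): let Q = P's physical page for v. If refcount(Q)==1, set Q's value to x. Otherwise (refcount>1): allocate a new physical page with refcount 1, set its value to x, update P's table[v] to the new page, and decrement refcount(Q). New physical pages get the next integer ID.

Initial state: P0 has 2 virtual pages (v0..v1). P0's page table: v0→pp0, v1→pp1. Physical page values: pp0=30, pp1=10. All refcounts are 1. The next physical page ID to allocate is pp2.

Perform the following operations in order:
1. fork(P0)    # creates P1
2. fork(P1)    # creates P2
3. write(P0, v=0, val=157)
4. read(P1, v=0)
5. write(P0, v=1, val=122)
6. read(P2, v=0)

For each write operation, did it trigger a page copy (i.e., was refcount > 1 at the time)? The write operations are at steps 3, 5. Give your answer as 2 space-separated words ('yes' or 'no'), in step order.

Op 1: fork(P0) -> P1. 2 ppages; refcounts: pp0:2 pp1:2
Op 2: fork(P1) -> P2. 2 ppages; refcounts: pp0:3 pp1:3
Op 3: write(P0, v0, 157). refcount(pp0)=3>1 -> COPY to pp2. 3 ppages; refcounts: pp0:2 pp1:3 pp2:1
Op 4: read(P1, v0) -> 30. No state change.
Op 5: write(P0, v1, 122). refcount(pp1)=3>1 -> COPY to pp3. 4 ppages; refcounts: pp0:2 pp1:2 pp2:1 pp3:1
Op 6: read(P2, v0) -> 30. No state change.

yes yes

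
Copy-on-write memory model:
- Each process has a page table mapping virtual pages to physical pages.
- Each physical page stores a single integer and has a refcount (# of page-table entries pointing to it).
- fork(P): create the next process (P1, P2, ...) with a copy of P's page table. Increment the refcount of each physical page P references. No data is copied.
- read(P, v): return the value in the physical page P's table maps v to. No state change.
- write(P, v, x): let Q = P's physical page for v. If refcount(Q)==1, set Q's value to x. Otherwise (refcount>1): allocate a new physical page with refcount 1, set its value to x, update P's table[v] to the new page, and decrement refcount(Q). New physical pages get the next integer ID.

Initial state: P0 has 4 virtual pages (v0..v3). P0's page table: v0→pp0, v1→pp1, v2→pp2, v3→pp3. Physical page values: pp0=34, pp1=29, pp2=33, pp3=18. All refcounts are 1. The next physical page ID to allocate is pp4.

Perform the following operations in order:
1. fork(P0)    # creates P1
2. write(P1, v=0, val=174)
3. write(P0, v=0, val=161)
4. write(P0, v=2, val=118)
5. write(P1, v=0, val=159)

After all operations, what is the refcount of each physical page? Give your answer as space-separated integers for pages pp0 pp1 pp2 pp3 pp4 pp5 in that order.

Op 1: fork(P0) -> P1. 4 ppages; refcounts: pp0:2 pp1:2 pp2:2 pp3:2
Op 2: write(P1, v0, 174). refcount(pp0)=2>1 -> COPY to pp4. 5 ppages; refcounts: pp0:1 pp1:2 pp2:2 pp3:2 pp4:1
Op 3: write(P0, v0, 161). refcount(pp0)=1 -> write in place. 5 ppages; refcounts: pp0:1 pp1:2 pp2:2 pp3:2 pp4:1
Op 4: write(P0, v2, 118). refcount(pp2)=2>1 -> COPY to pp5. 6 ppages; refcounts: pp0:1 pp1:2 pp2:1 pp3:2 pp4:1 pp5:1
Op 5: write(P1, v0, 159). refcount(pp4)=1 -> write in place. 6 ppages; refcounts: pp0:1 pp1:2 pp2:1 pp3:2 pp4:1 pp5:1

Answer: 1 2 1 2 1 1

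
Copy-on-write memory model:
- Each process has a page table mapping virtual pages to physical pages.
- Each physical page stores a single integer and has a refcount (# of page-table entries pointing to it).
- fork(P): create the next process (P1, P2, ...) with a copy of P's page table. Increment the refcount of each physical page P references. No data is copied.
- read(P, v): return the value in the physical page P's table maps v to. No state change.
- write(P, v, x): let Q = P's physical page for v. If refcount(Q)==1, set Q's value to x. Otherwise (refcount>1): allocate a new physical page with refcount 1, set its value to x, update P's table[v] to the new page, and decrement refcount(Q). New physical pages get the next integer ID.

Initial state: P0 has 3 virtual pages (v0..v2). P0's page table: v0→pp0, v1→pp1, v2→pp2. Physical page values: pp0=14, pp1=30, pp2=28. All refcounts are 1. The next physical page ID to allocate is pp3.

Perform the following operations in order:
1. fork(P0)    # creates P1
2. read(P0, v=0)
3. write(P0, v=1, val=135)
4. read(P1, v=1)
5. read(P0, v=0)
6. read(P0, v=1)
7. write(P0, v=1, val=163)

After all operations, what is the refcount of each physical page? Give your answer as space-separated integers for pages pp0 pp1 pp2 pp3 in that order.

Op 1: fork(P0) -> P1. 3 ppages; refcounts: pp0:2 pp1:2 pp2:2
Op 2: read(P0, v0) -> 14. No state change.
Op 3: write(P0, v1, 135). refcount(pp1)=2>1 -> COPY to pp3. 4 ppages; refcounts: pp0:2 pp1:1 pp2:2 pp3:1
Op 4: read(P1, v1) -> 30. No state change.
Op 5: read(P0, v0) -> 14. No state change.
Op 6: read(P0, v1) -> 135. No state change.
Op 7: write(P0, v1, 163). refcount(pp3)=1 -> write in place. 4 ppages; refcounts: pp0:2 pp1:1 pp2:2 pp3:1

Answer: 2 1 2 1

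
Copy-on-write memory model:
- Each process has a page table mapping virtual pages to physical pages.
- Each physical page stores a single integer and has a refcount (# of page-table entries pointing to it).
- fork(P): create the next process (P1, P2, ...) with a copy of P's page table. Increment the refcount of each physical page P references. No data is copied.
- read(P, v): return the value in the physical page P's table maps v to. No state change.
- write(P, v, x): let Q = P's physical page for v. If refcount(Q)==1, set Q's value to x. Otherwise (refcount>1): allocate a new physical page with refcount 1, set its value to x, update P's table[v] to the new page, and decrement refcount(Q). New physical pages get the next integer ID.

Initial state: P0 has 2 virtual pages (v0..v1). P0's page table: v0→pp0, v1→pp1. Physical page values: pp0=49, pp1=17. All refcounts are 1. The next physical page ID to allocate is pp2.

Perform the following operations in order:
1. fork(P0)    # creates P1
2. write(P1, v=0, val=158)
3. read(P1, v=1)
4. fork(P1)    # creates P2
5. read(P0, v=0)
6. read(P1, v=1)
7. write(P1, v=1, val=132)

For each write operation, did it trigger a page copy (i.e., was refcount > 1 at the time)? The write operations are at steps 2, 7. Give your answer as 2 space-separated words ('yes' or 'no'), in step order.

Op 1: fork(P0) -> P1. 2 ppages; refcounts: pp0:2 pp1:2
Op 2: write(P1, v0, 158). refcount(pp0)=2>1 -> COPY to pp2. 3 ppages; refcounts: pp0:1 pp1:2 pp2:1
Op 3: read(P1, v1) -> 17. No state change.
Op 4: fork(P1) -> P2. 3 ppages; refcounts: pp0:1 pp1:3 pp2:2
Op 5: read(P0, v0) -> 49. No state change.
Op 6: read(P1, v1) -> 17. No state change.
Op 7: write(P1, v1, 132). refcount(pp1)=3>1 -> COPY to pp3. 4 ppages; refcounts: pp0:1 pp1:2 pp2:2 pp3:1

yes yes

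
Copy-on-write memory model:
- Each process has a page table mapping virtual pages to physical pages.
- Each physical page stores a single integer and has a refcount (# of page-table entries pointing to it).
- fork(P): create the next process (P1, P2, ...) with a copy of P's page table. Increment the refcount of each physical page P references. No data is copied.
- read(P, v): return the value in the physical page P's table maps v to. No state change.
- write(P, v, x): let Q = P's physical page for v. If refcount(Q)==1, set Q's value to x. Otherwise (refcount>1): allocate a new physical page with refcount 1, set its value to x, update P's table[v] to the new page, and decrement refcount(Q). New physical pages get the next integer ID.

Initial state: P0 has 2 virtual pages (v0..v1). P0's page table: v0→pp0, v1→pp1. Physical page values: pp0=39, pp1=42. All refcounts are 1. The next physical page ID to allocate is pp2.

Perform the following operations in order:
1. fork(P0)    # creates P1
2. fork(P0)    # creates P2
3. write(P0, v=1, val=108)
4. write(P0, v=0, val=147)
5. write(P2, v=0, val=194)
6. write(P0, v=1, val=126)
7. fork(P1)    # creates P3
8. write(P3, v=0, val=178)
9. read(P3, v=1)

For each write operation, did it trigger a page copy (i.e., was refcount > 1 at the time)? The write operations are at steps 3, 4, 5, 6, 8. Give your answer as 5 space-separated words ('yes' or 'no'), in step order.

Op 1: fork(P0) -> P1. 2 ppages; refcounts: pp0:2 pp1:2
Op 2: fork(P0) -> P2. 2 ppages; refcounts: pp0:3 pp1:3
Op 3: write(P0, v1, 108). refcount(pp1)=3>1 -> COPY to pp2. 3 ppages; refcounts: pp0:3 pp1:2 pp2:1
Op 4: write(P0, v0, 147). refcount(pp0)=3>1 -> COPY to pp3. 4 ppages; refcounts: pp0:2 pp1:2 pp2:1 pp3:1
Op 5: write(P2, v0, 194). refcount(pp0)=2>1 -> COPY to pp4. 5 ppages; refcounts: pp0:1 pp1:2 pp2:1 pp3:1 pp4:1
Op 6: write(P0, v1, 126). refcount(pp2)=1 -> write in place. 5 ppages; refcounts: pp0:1 pp1:2 pp2:1 pp3:1 pp4:1
Op 7: fork(P1) -> P3. 5 ppages; refcounts: pp0:2 pp1:3 pp2:1 pp3:1 pp4:1
Op 8: write(P3, v0, 178). refcount(pp0)=2>1 -> COPY to pp5. 6 ppages; refcounts: pp0:1 pp1:3 pp2:1 pp3:1 pp4:1 pp5:1
Op 9: read(P3, v1) -> 42. No state change.

yes yes yes no yes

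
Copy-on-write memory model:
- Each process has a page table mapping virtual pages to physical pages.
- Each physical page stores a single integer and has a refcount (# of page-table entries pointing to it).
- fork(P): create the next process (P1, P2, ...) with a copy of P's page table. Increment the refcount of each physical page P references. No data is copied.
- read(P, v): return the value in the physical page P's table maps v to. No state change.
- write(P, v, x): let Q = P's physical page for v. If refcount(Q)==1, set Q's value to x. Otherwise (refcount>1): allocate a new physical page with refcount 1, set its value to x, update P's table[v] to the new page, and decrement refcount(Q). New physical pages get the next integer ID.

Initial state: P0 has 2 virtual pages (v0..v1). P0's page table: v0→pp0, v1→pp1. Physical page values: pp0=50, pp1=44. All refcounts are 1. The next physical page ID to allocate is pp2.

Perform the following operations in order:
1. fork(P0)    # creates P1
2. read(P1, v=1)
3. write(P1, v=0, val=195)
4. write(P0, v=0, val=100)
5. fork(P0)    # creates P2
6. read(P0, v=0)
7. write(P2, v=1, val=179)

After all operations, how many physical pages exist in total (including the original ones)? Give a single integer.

Op 1: fork(P0) -> P1. 2 ppages; refcounts: pp0:2 pp1:2
Op 2: read(P1, v1) -> 44. No state change.
Op 3: write(P1, v0, 195). refcount(pp0)=2>1 -> COPY to pp2. 3 ppages; refcounts: pp0:1 pp1:2 pp2:1
Op 4: write(P0, v0, 100). refcount(pp0)=1 -> write in place. 3 ppages; refcounts: pp0:1 pp1:2 pp2:1
Op 5: fork(P0) -> P2. 3 ppages; refcounts: pp0:2 pp1:3 pp2:1
Op 6: read(P0, v0) -> 100. No state change.
Op 7: write(P2, v1, 179). refcount(pp1)=3>1 -> COPY to pp3. 4 ppages; refcounts: pp0:2 pp1:2 pp2:1 pp3:1

Answer: 4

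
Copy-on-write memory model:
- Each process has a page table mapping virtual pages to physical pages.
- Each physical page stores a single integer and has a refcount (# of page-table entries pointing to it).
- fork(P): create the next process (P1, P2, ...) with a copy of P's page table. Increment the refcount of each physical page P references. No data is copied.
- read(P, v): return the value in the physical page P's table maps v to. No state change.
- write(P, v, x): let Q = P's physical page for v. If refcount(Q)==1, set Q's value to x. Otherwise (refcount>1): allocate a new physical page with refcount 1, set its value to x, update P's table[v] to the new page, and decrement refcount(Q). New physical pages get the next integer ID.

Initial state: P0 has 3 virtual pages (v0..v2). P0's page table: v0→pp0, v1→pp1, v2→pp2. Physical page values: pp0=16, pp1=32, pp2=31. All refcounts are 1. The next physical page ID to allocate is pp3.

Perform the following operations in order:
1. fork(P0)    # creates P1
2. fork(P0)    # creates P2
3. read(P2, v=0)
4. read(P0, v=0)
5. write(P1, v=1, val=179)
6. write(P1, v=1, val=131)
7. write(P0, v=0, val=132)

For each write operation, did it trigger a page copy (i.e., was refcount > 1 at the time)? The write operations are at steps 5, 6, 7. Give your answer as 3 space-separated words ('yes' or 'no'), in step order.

Op 1: fork(P0) -> P1. 3 ppages; refcounts: pp0:2 pp1:2 pp2:2
Op 2: fork(P0) -> P2. 3 ppages; refcounts: pp0:3 pp1:3 pp2:3
Op 3: read(P2, v0) -> 16. No state change.
Op 4: read(P0, v0) -> 16. No state change.
Op 5: write(P1, v1, 179). refcount(pp1)=3>1 -> COPY to pp3. 4 ppages; refcounts: pp0:3 pp1:2 pp2:3 pp3:1
Op 6: write(P1, v1, 131). refcount(pp3)=1 -> write in place. 4 ppages; refcounts: pp0:3 pp1:2 pp2:3 pp3:1
Op 7: write(P0, v0, 132). refcount(pp0)=3>1 -> COPY to pp4. 5 ppages; refcounts: pp0:2 pp1:2 pp2:3 pp3:1 pp4:1

yes no yes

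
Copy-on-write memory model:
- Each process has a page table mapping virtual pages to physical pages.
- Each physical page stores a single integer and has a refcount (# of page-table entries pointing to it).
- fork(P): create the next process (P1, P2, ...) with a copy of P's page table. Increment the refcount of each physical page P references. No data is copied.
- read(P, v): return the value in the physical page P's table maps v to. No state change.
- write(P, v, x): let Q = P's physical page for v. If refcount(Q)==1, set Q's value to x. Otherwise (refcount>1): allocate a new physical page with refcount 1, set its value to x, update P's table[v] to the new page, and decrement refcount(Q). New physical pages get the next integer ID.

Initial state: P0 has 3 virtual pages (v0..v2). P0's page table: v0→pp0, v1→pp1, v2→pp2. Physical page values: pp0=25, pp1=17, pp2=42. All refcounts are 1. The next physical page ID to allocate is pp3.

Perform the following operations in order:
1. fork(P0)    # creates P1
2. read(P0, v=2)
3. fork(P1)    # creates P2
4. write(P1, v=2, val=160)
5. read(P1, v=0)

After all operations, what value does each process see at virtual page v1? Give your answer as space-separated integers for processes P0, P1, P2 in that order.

Op 1: fork(P0) -> P1. 3 ppages; refcounts: pp0:2 pp1:2 pp2:2
Op 2: read(P0, v2) -> 42. No state change.
Op 3: fork(P1) -> P2. 3 ppages; refcounts: pp0:3 pp1:3 pp2:3
Op 4: write(P1, v2, 160). refcount(pp2)=3>1 -> COPY to pp3. 4 ppages; refcounts: pp0:3 pp1:3 pp2:2 pp3:1
Op 5: read(P1, v0) -> 25. No state change.
P0: v1 -> pp1 = 17
P1: v1 -> pp1 = 17
P2: v1 -> pp1 = 17

Answer: 17 17 17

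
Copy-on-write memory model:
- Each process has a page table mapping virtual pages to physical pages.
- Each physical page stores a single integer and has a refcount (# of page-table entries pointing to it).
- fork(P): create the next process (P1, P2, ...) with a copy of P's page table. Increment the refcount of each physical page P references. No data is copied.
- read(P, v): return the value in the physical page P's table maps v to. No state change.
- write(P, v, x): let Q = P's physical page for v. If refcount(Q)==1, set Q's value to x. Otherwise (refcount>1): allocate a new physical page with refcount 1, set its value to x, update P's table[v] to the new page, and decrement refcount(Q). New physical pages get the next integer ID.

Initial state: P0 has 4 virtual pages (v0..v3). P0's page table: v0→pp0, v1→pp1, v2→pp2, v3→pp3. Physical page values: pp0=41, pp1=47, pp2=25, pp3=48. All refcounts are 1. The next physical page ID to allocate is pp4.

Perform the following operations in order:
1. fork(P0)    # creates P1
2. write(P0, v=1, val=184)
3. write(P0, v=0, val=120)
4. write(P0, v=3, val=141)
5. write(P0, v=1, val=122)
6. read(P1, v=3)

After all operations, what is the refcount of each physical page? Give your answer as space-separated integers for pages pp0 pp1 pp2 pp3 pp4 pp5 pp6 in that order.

Answer: 1 1 2 1 1 1 1

Derivation:
Op 1: fork(P0) -> P1. 4 ppages; refcounts: pp0:2 pp1:2 pp2:2 pp3:2
Op 2: write(P0, v1, 184). refcount(pp1)=2>1 -> COPY to pp4. 5 ppages; refcounts: pp0:2 pp1:1 pp2:2 pp3:2 pp4:1
Op 3: write(P0, v0, 120). refcount(pp0)=2>1 -> COPY to pp5. 6 ppages; refcounts: pp0:1 pp1:1 pp2:2 pp3:2 pp4:1 pp5:1
Op 4: write(P0, v3, 141). refcount(pp3)=2>1 -> COPY to pp6. 7 ppages; refcounts: pp0:1 pp1:1 pp2:2 pp3:1 pp4:1 pp5:1 pp6:1
Op 5: write(P0, v1, 122). refcount(pp4)=1 -> write in place. 7 ppages; refcounts: pp0:1 pp1:1 pp2:2 pp3:1 pp4:1 pp5:1 pp6:1
Op 6: read(P1, v3) -> 48. No state change.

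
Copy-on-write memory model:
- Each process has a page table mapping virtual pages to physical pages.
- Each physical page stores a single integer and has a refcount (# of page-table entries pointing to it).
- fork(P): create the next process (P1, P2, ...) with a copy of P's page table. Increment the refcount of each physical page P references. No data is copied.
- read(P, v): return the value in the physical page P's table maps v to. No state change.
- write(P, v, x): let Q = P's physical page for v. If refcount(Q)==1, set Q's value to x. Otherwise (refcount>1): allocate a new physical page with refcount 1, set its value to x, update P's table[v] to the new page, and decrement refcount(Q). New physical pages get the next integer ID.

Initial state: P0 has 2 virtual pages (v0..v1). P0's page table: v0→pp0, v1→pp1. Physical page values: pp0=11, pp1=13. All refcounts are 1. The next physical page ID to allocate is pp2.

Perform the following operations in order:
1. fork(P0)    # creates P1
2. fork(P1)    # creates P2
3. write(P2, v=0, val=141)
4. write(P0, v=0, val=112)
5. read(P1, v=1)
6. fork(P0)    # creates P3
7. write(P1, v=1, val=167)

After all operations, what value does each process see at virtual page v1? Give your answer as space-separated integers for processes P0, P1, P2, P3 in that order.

Op 1: fork(P0) -> P1. 2 ppages; refcounts: pp0:2 pp1:2
Op 2: fork(P1) -> P2. 2 ppages; refcounts: pp0:3 pp1:3
Op 3: write(P2, v0, 141). refcount(pp0)=3>1 -> COPY to pp2. 3 ppages; refcounts: pp0:2 pp1:3 pp2:1
Op 4: write(P0, v0, 112). refcount(pp0)=2>1 -> COPY to pp3. 4 ppages; refcounts: pp0:1 pp1:3 pp2:1 pp3:1
Op 5: read(P1, v1) -> 13. No state change.
Op 6: fork(P0) -> P3. 4 ppages; refcounts: pp0:1 pp1:4 pp2:1 pp3:2
Op 7: write(P1, v1, 167). refcount(pp1)=4>1 -> COPY to pp4. 5 ppages; refcounts: pp0:1 pp1:3 pp2:1 pp3:2 pp4:1
P0: v1 -> pp1 = 13
P1: v1 -> pp4 = 167
P2: v1 -> pp1 = 13
P3: v1 -> pp1 = 13

Answer: 13 167 13 13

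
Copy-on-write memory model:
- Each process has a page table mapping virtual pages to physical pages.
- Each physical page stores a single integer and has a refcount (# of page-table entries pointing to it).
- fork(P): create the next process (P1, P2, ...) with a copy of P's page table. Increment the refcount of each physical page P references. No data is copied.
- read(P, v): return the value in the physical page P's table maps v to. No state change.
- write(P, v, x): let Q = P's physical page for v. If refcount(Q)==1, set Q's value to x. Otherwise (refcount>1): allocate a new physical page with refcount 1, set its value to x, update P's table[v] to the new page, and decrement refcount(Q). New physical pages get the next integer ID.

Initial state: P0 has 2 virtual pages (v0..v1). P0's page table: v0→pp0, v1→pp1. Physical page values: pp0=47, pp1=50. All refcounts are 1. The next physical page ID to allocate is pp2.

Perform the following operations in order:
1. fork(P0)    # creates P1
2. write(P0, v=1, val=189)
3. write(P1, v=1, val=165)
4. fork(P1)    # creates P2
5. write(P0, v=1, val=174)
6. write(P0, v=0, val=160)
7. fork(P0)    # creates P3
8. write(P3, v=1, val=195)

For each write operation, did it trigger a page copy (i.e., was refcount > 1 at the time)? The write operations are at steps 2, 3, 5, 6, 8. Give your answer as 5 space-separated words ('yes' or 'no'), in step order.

Op 1: fork(P0) -> P1. 2 ppages; refcounts: pp0:2 pp1:2
Op 2: write(P0, v1, 189). refcount(pp1)=2>1 -> COPY to pp2. 3 ppages; refcounts: pp0:2 pp1:1 pp2:1
Op 3: write(P1, v1, 165). refcount(pp1)=1 -> write in place. 3 ppages; refcounts: pp0:2 pp1:1 pp2:1
Op 4: fork(P1) -> P2. 3 ppages; refcounts: pp0:3 pp1:2 pp2:1
Op 5: write(P0, v1, 174). refcount(pp2)=1 -> write in place. 3 ppages; refcounts: pp0:3 pp1:2 pp2:1
Op 6: write(P0, v0, 160). refcount(pp0)=3>1 -> COPY to pp3. 4 ppages; refcounts: pp0:2 pp1:2 pp2:1 pp3:1
Op 7: fork(P0) -> P3. 4 ppages; refcounts: pp0:2 pp1:2 pp2:2 pp3:2
Op 8: write(P3, v1, 195). refcount(pp2)=2>1 -> COPY to pp4. 5 ppages; refcounts: pp0:2 pp1:2 pp2:1 pp3:2 pp4:1

yes no no yes yes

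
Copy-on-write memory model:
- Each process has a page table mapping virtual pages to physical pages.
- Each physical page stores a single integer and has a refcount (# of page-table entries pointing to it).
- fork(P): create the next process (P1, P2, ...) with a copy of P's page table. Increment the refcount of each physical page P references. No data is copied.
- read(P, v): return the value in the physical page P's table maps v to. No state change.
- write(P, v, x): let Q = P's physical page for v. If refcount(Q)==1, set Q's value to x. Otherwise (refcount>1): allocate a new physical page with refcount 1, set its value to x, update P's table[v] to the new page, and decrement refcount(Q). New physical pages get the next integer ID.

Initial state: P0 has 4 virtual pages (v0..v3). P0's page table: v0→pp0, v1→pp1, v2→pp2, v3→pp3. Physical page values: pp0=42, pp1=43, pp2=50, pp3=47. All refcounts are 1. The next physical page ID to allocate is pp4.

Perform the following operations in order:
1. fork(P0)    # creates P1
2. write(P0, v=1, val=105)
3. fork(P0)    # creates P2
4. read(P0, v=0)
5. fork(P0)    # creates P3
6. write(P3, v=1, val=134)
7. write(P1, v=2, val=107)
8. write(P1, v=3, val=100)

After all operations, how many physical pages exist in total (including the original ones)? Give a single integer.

Op 1: fork(P0) -> P1. 4 ppages; refcounts: pp0:2 pp1:2 pp2:2 pp3:2
Op 2: write(P0, v1, 105). refcount(pp1)=2>1 -> COPY to pp4. 5 ppages; refcounts: pp0:2 pp1:1 pp2:2 pp3:2 pp4:1
Op 3: fork(P0) -> P2. 5 ppages; refcounts: pp0:3 pp1:1 pp2:3 pp3:3 pp4:2
Op 4: read(P0, v0) -> 42. No state change.
Op 5: fork(P0) -> P3. 5 ppages; refcounts: pp0:4 pp1:1 pp2:4 pp3:4 pp4:3
Op 6: write(P3, v1, 134). refcount(pp4)=3>1 -> COPY to pp5. 6 ppages; refcounts: pp0:4 pp1:1 pp2:4 pp3:4 pp4:2 pp5:1
Op 7: write(P1, v2, 107). refcount(pp2)=4>1 -> COPY to pp6. 7 ppages; refcounts: pp0:4 pp1:1 pp2:3 pp3:4 pp4:2 pp5:1 pp6:1
Op 8: write(P1, v3, 100). refcount(pp3)=4>1 -> COPY to pp7. 8 ppages; refcounts: pp0:4 pp1:1 pp2:3 pp3:3 pp4:2 pp5:1 pp6:1 pp7:1

Answer: 8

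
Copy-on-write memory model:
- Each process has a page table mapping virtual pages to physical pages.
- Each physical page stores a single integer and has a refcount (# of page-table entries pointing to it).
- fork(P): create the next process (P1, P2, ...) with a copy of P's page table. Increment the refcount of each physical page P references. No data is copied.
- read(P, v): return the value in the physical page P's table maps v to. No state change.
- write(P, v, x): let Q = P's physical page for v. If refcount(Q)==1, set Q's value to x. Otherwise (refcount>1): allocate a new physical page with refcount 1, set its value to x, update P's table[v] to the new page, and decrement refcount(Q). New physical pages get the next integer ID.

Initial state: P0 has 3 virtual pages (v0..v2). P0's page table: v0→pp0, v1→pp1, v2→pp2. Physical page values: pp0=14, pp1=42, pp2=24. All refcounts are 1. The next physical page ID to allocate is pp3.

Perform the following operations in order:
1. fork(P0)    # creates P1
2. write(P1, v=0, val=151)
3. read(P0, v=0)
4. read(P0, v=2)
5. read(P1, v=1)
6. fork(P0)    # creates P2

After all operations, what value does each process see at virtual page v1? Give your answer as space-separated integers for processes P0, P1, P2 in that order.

Answer: 42 42 42

Derivation:
Op 1: fork(P0) -> P1. 3 ppages; refcounts: pp0:2 pp1:2 pp2:2
Op 2: write(P1, v0, 151). refcount(pp0)=2>1 -> COPY to pp3. 4 ppages; refcounts: pp0:1 pp1:2 pp2:2 pp3:1
Op 3: read(P0, v0) -> 14. No state change.
Op 4: read(P0, v2) -> 24. No state change.
Op 5: read(P1, v1) -> 42. No state change.
Op 6: fork(P0) -> P2. 4 ppages; refcounts: pp0:2 pp1:3 pp2:3 pp3:1
P0: v1 -> pp1 = 42
P1: v1 -> pp1 = 42
P2: v1 -> pp1 = 42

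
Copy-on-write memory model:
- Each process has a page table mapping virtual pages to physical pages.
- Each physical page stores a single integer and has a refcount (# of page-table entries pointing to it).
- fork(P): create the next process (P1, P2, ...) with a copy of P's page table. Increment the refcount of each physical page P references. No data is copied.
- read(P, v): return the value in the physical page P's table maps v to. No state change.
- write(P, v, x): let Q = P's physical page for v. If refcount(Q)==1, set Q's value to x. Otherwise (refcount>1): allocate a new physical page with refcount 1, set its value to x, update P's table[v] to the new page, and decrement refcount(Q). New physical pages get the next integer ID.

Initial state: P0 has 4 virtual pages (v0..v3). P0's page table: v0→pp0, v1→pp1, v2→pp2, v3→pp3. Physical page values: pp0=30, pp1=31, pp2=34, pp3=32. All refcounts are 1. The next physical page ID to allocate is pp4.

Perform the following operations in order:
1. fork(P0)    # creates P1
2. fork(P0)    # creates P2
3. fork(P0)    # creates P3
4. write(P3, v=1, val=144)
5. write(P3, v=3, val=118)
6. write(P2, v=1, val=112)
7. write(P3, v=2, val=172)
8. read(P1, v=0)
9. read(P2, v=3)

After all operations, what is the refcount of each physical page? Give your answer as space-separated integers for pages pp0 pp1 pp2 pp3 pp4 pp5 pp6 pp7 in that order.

Answer: 4 2 3 3 1 1 1 1

Derivation:
Op 1: fork(P0) -> P1. 4 ppages; refcounts: pp0:2 pp1:2 pp2:2 pp3:2
Op 2: fork(P0) -> P2. 4 ppages; refcounts: pp0:3 pp1:3 pp2:3 pp3:3
Op 3: fork(P0) -> P3. 4 ppages; refcounts: pp0:4 pp1:4 pp2:4 pp3:4
Op 4: write(P3, v1, 144). refcount(pp1)=4>1 -> COPY to pp4. 5 ppages; refcounts: pp0:4 pp1:3 pp2:4 pp3:4 pp4:1
Op 5: write(P3, v3, 118). refcount(pp3)=4>1 -> COPY to pp5. 6 ppages; refcounts: pp0:4 pp1:3 pp2:4 pp3:3 pp4:1 pp5:1
Op 6: write(P2, v1, 112). refcount(pp1)=3>1 -> COPY to pp6. 7 ppages; refcounts: pp0:4 pp1:2 pp2:4 pp3:3 pp4:1 pp5:1 pp6:1
Op 7: write(P3, v2, 172). refcount(pp2)=4>1 -> COPY to pp7. 8 ppages; refcounts: pp0:4 pp1:2 pp2:3 pp3:3 pp4:1 pp5:1 pp6:1 pp7:1
Op 8: read(P1, v0) -> 30. No state change.
Op 9: read(P2, v3) -> 32. No state change.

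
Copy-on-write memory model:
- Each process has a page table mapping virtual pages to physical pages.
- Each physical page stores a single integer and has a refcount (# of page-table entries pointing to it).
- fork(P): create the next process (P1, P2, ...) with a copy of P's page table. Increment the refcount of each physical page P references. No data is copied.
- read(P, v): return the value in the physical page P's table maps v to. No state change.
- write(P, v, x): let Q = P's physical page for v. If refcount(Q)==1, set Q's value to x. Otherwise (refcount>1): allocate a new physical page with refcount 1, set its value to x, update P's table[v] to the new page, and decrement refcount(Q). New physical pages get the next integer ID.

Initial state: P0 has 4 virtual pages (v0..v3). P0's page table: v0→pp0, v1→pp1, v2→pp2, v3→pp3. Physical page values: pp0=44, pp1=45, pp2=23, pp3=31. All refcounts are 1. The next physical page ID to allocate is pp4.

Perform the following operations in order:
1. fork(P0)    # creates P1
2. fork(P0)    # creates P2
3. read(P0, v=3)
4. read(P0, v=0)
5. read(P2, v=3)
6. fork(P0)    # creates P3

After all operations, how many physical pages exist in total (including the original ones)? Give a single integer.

Op 1: fork(P0) -> P1. 4 ppages; refcounts: pp0:2 pp1:2 pp2:2 pp3:2
Op 2: fork(P0) -> P2. 4 ppages; refcounts: pp0:3 pp1:3 pp2:3 pp3:3
Op 3: read(P0, v3) -> 31. No state change.
Op 4: read(P0, v0) -> 44. No state change.
Op 5: read(P2, v3) -> 31. No state change.
Op 6: fork(P0) -> P3. 4 ppages; refcounts: pp0:4 pp1:4 pp2:4 pp3:4

Answer: 4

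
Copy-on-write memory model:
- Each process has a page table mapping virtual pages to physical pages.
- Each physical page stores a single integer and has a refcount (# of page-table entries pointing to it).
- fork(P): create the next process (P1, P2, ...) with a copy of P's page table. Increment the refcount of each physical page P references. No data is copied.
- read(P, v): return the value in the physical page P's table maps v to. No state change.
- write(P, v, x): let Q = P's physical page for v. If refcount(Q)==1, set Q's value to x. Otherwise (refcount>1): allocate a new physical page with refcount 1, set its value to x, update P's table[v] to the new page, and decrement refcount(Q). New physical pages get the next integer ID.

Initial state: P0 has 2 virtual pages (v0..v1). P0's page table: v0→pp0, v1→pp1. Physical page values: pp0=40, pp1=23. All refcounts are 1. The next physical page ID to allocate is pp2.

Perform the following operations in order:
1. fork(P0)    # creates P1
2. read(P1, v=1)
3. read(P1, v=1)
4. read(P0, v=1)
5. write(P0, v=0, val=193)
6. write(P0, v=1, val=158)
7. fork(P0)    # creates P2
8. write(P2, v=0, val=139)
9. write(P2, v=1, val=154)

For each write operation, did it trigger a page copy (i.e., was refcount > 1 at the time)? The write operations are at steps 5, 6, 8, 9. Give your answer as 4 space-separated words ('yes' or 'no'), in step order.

Op 1: fork(P0) -> P1. 2 ppages; refcounts: pp0:2 pp1:2
Op 2: read(P1, v1) -> 23. No state change.
Op 3: read(P1, v1) -> 23. No state change.
Op 4: read(P0, v1) -> 23. No state change.
Op 5: write(P0, v0, 193). refcount(pp0)=2>1 -> COPY to pp2. 3 ppages; refcounts: pp0:1 pp1:2 pp2:1
Op 6: write(P0, v1, 158). refcount(pp1)=2>1 -> COPY to pp3. 4 ppages; refcounts: pp0:1 pp1:1 pp2:1 pp3:1
Op 7: fork(P0) -> P2. 4 ppages; refcounts: pp0:1 pp1:1 pp2:2 pp3:2
Op 8: write(P2, v0, 139). refcount(pp2)=2>1 -> COPY to pp4. 5 ppages; refcounts: pp0:1 pp1:1 pp2:1 pp3:2 pp4:1
Op 9: write(P2, v1, 154). refcount(pp3)=2>1 -> COPY to pp5. 6 ppages; refcounts: pp0:1 pp1:1 pp2:1 pp3:1 pp4:1 pp5:1

yes yes yes yes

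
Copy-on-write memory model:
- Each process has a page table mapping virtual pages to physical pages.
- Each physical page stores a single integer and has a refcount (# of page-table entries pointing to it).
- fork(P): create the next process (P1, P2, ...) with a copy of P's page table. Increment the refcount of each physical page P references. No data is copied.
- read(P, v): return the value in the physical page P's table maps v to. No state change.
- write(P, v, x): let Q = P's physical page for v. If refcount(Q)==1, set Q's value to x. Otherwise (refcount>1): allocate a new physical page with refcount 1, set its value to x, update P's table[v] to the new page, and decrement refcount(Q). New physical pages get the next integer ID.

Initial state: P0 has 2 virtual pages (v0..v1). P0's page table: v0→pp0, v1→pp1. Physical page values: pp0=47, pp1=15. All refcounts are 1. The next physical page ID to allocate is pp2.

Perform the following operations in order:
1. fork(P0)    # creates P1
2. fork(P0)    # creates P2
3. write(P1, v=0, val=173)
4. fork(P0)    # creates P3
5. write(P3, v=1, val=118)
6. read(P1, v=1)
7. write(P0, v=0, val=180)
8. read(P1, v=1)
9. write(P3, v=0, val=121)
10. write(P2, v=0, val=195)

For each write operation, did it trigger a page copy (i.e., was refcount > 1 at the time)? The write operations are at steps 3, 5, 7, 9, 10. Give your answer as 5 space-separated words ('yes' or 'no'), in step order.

Op 1: fork(P0) -> P1. 2 ppages; refcounts: pp0:2 pp1:2
Op 2: fork(P0) -> P2. 2 ppages; refcounts: pp0:3 pp1:3
Op 3: write(P1, v0, 173). refcount(pp0)=3>1 -> COPY to pp2. 3 ppages; refcounts: pp0:2 pp1:3 pp2:1
Op 4: fork(P0) -> P3. 3 ppages; refcounts: pp0:3 pp1:4 pp2:1
Op 5: write(P3, v1, 118). refcount(pp1)=4>1 -> COPY to pp3. 4 ppages; refcounts: pp0:3 pp1:3 pp2:1 pp3:1
Op 6: read(P1, v1) -> 15. No state change.
Op 7: write(P0, v0, 180). refcount(pp0)=3>1 -> COPY to pp4. 5 ppages; refcounts: pp0:2 pp1:3 pp2:1 pp3:1 pp4:1
Op 8: read(P1, v1) -> 15. No state change.
Op 9: write(P3, v0, 121). refcount(pp0)=2>1 -> COPY to pp5. 6 ppages; refcounts: pp0:1 pp1:3 pp2:1 pp3:1 pp4:1 pp5:1
Op 10: write(P2, v0, 195). refcount(pp0)=1 -> write in place. 6 ppages; refcounts: pp0:1 pp1:3 pp2:1 pp3:1 pp4:1 pp5:1

yes yes yes yes no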